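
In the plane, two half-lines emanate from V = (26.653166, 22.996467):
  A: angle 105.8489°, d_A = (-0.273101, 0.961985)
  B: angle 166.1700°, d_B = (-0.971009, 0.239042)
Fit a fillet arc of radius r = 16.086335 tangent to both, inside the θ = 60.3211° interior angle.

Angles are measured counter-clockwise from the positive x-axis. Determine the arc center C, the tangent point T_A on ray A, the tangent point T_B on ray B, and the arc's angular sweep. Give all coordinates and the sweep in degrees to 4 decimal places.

bisector direction at 136.0094° = (-0.719454,0.694540)
center distance |VC| = r/sin(θ/2) = 16.086335/sin(30.1606°) = 32.017402
C = V + |VC|·bis = (3.6181,45.2338)
T_A = V + ((C−V)·d_A)·d_A = V + 27.6829·d_A = (19.0929,49.6270)
T_B = V + ((C−V)·d_B)·d_B = V + 27.6829·d_B = (-0.2272,29.6138)
sweep = 180° − θ = 119.6789°

center=(3.6181,45.2338) T_A=(19.0929,49.6270) T_B=(-0.2272,29.6138) sweep=119.6789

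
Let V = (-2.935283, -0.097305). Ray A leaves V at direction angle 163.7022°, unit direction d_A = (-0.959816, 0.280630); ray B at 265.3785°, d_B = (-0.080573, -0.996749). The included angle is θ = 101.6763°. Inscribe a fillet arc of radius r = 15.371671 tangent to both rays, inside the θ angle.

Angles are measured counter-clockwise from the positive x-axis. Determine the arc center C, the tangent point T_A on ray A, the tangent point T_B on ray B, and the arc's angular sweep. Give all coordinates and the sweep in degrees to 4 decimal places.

bisector direction at 214.5404° = (-0.823727,-0.566986)
center distance |VC| = r/sin(θ/2) = 15.371671/sin(50.8381°) = 19.825073
C = V + |VC|·bis = (-19.2657,-11.3379)
T_A = V + ((C−V)·d_A)·d_A = V + 12.5198·d_A = (-14.9520,3.4161)
T_B = V + ((C−V)·d_B)·d_B = V + 12.5198·d_B = (-3.9440,-12.5764)
sweep = 180° − θ = 78.3237°

center=(-19.2657,-11.3379) T_A=(-14.9520,3.4161) T_B=(-3.9440,-12.5764) sweep=78.3237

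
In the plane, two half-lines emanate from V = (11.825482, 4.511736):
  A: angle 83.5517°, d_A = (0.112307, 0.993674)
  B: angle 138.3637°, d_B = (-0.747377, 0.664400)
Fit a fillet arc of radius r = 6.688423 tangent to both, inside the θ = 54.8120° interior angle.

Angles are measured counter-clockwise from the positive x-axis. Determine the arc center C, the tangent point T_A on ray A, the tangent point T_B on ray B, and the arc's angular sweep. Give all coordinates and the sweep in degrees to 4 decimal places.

center=(6.6281,18.0812) T_A=(13.2742,17.3301) T_B=(2.1843,13.0825) sweep=125.1880

bisector direction at 110.9577° = (-0.357679,0.933845)
center distance |VC| = r/sin(θ/2) = 6.688423/sin(27.4060°) = 14.530802
C = V + |VC|·bis = (6.6281,18.0812)
T_A = V + ((C−V)·d_A)·d_A = V + 12.9000·d_A = (13.2742,17.3301)
T_B = V + ((C−V)·d_B)·d_B = V + 12.9000·d_B = (2.1843,13.0825)
sweep = 180° − θ = 125.1880°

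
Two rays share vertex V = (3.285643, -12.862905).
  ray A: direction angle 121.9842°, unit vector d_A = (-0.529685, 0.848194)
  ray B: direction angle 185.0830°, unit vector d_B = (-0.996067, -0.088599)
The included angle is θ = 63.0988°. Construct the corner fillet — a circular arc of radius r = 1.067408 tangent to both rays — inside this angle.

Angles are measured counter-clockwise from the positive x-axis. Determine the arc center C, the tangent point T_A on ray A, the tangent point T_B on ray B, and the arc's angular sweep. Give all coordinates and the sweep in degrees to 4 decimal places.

bisector direction at 153.5336° = (-0.895196,0.445673)
center distance |VC| = r/sin(θ/2) = 1.067408/sin(31.5494°) = 2.040022
C = V + |VC|·bis = (1.4594,-11.9537)
T_A = V + ((C−V)·d_A)·d_A = V + 1.7385·d_A = (2.3648,-11.3883)
T_B = V + ((C−V)·d_B)·d_B = V + 1.7385·d_B = (1.5540,-13.0169)
sweep = 180° − θ = 116.9012°

center=(1.4594,-11.9537) T_A=(2.3648,-11.3883) T_B=(1.5540,-13.0169) sweep=116.9012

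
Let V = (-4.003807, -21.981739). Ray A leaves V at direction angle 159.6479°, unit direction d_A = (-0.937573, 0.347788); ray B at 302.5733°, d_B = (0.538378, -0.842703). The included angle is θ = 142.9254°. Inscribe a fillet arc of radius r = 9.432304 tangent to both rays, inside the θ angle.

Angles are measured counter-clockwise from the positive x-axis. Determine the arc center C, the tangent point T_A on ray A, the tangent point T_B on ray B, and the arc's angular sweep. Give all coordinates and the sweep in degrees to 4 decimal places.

bisector direction at 231.1106° = (-0.627819,-0.778359)
center distance |VC| = r/sin(θ/2) = 9.432304/sin(71.4627°) = 9.948461
C = V + |VC|·bis = (-10.2496,-29.7252)
T_A = V + ((C−V)·d_A)·d_A = V + 3.1628·d_A = (-6.9692,-20.8817)
T_B = V + ((C−V)·d_B)·d_B = V + 3.1628·d_B = (-2.3010,-24.6471)
sweep = 180° − θ = 37.0746°

center=(-10.2496,-29.7252) T_A=(-6.9692,-20.8817) T_B=(-2.3010,-24.6471) sweep=37.0746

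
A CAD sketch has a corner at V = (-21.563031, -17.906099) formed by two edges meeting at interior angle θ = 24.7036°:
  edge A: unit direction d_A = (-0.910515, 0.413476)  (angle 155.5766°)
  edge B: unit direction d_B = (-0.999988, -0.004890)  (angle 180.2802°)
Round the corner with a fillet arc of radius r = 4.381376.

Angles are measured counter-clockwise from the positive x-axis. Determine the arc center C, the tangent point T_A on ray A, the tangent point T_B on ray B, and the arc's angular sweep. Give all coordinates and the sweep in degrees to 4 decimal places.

bisector direction at 167.9284° = (-0.977887,0.209134)
center distance |VC| = r/sin(θ/2) = 4.381376/sin(12.3518°) = 20.481986
C = V + |VC|·bis = (-41.5921,-13.6226)
T_A = V + ((C−V)·d_A)·d_A = V + 20.0079·d_A = (-39.7805,-9.6333)
T_B = V + ((C−V)·d_B)·d_B = V + 20.0079·d_B = (-41.5707,-18.0039)
sweep = 180° − θ = 155.2964°

center=(-41.5921,-13.6226) T_A=(-39.7805,-9.6333) T_B=(-41.5707,-18.0039) sweep=155.2964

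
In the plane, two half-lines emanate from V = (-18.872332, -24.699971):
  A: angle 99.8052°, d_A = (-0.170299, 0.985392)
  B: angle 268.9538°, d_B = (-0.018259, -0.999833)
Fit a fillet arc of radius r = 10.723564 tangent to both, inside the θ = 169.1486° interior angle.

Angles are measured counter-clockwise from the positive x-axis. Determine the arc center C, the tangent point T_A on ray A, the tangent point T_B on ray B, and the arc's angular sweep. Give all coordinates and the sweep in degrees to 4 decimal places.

bisector direction at 184.3795° = (-0.997080,-0.076362)
center distance |VC| = r/sin(θ/2) = 10.723564/sin(84.5743°) = 10.771826
C = V + |VC|·bis = (-29.6127,-25.5225)
T_A = V + ((C−V)·d_A)·d_A = V + 1.0185·d_A = (-19.0458,-23.6963)
T_B = V + ((C−V)·d_B)·d_B = V + 1.0185·d_B = (-18.8909,-25.7183)
sweep = 180° − θ = 10.8514°

center=(-29.6127,-25.5225) T_A=(-19.0458,-23.6963) T_B=(-18.8909,-25.7183) sweep=10.8514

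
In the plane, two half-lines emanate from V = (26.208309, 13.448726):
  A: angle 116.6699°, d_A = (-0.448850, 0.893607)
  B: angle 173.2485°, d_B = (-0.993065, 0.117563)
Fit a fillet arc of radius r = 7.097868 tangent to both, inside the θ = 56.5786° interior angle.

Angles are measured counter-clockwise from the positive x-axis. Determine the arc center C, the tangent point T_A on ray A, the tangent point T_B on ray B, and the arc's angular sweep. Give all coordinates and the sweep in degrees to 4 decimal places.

center=(13.9461,22.0478) T_A=(20.2888,25.2337) T_B=(13.1117,14.9992) sweep=123.4214

bisector direction at 144.9592° = (-0.818743,0.574160)
center distance |VC| = r/sin(θ/2) = 7.097868/sin(28.2893°) = 14.976814
C = V + |VC|·bis = (13.9461,22.0478)
T_A = V + ((C−V)·d_A)·d_A = V + 13.1881·d_A = (20.2888,25.2337)
T_B = V + ((C−V)·d_B)·d_B = V + 13.1881·d_B = (13.1117,14.9992)
sweep = 180° − θ = 123.4214°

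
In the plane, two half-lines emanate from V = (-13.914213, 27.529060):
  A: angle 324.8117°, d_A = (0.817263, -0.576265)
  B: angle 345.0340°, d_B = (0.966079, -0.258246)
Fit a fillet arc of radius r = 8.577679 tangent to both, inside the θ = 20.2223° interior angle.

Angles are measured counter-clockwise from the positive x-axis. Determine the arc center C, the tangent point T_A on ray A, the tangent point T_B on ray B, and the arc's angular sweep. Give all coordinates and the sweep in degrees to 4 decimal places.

bisector direction at 334.9228° = (0.905738,-0.423838)
center distance |VC| = r/sin(θ/2) = 8.577679/sin(10.1112°) = 48.859430
C = V + |VC|·bis = (30.3396,6.8206)
T_A = V + ((C−V)·d_A)·d_A = V + 48.1006·d_A = (25.3966,-0.1897)
T_B = V + ((C−V)·d_B)·d_B = V + 48.1006·d_B = (32.5548,15.1073)
sweep = 180° − θ = 159.7777°

center=(30.3396,6.8206) T_A=(25.3966,-0.1897) T_B=(32.5548,15.1073) sweep=159.7777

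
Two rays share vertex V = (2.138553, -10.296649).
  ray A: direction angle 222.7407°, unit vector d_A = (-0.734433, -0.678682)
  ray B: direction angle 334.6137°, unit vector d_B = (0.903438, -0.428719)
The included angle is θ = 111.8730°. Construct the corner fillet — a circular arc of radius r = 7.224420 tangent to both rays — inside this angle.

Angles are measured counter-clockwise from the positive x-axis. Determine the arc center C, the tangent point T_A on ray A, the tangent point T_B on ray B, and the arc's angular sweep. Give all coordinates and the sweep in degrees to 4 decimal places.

center=(3.4542,-18.9176) T_A=(-1.4489,-13.6117) T_B=(6.5515,-12.3908) sweep=68.1270

bisector direction at 278.6772° = (0.150867,-0.988554)
center distance |VC| = r/sin(θ/2) = 7.224420/sin(55.9365°) = 8.720750
C = V + |VC|·bis = (3.4542,-18.9176)
T_A = V + ((C−V)·d_A)·d_A = V + 4.8846·d_A = (-1.4489,-13.6117)
T_B = V + ((C−V)·d_B)·d_B = V + 4.8846·d_B = (6.5515,-12.3908)
sweep = 180° − θ = 68.1270°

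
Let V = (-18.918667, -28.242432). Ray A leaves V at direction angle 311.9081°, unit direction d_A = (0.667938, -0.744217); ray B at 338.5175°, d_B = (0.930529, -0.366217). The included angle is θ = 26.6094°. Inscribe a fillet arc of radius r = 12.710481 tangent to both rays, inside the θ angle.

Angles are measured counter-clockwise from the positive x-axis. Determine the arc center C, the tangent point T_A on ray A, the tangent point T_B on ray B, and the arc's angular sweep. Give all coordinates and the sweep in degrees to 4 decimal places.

center=(26.4420,-59.7539) T_A=(16.9826,-68.2437) T_B=(31.0968,-47.9264) sweep=153.3906

bisector direction at 325.2128° = (0.821277,-0.570530)
center distance |VC| = r/sin(θ/2) = 12.710481/sin(13.3047°) = 55.231847
C = V + |VC|·bis = (26.4420,-59.7539)
T_A = V + ((C−V)·d_A)·d_A = V + 53.7494·d_A = (16.9826,-68.2437)
T_B = V + ((C−V)·d_B)·d_B = V + 53.7494·d_B = (31.0968,-47.9264)
sweep = 180° − θ = 153.3906°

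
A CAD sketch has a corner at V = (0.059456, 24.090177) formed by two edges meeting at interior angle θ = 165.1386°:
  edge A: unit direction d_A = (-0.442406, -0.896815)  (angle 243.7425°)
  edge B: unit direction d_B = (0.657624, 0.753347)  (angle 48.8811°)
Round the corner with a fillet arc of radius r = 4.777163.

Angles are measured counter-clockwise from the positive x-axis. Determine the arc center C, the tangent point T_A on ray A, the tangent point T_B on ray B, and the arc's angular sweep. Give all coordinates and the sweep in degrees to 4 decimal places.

center=(4.0680,21.4180) T_A=(-0.2162,23.5314) T_B=(0.4692,24.5595) sweep=14.8614

bisector direction at 326.3118° = (0.832068,-0.554673)
center distance |VC| = r/sin(θ/2) = 4.777163/sin(82.5693°) = 4.817621
C = V + |VC|·bis = (4.0680,21.4180)
T_A = V + ((C−V)·d_A)·d_A = V + 0.6230·d_A = (-0.2162,23.5314)
T_B = V + ((C−V)·d_B)·d_B = V + 0.6230·d_B = (0.4692,24.5595)
sweep = 180° − θ = 14.8614°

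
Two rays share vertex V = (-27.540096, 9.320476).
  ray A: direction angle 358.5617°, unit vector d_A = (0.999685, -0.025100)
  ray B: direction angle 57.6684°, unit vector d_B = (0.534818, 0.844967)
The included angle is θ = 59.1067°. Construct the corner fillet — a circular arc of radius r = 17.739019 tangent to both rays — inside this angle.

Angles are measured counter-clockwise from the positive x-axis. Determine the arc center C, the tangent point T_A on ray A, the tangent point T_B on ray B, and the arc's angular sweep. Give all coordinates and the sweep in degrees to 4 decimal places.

center=(4.1809,26.2686) T_A=(3.7357,8.5352) T_B=(-10.8080,35.7558) sweep=120.8933

bisector direction at 28.1150° = (0.882003,0.471244)
center distance |VC| = r/sin(θ/2) = 17.739019/sin(29.5533°) = 35.964730
C = V + |VC|·bis = (4.1809,26.2686)
T_A = V + ((C−V)·d_A)·d_A = V + 31.2856·d_A = (3.7357,8.5352)
T_B = V + ((C−V)·d_B)·d_B = V + 31.2856·d_B = (-10.8080,35.7558)
sweep = 180° − θ = 120.8933°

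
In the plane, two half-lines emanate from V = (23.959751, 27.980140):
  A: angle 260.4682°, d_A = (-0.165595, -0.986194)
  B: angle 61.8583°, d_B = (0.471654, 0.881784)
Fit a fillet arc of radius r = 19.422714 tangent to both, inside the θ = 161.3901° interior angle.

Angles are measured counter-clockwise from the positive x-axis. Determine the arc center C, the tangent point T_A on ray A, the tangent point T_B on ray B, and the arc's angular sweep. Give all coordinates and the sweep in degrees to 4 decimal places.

bisector direction at 341.1633° = (0.946442,-0.322873)
center distance |VC| = r/sin(θ/2) = 19.422714/sin(80.6950°) = 19.681691
C = V + |VC|·bis = (42.5873,21.6255)
T_A = V + ((C−V)·d_A)·d_A = V + 3.1823·d_A = (23.4328,24.8418)
T_B = V + ((C−V)·d_B)·d_B = V + 3.1823·d_B = (25.4607,30.7863)
sweep = 180° − θ = 18.6099°

center=(42.5873,21.6255) T_A=(23.4328,24.8418) T_B=(25.4607,30.7863) sweep=18.6099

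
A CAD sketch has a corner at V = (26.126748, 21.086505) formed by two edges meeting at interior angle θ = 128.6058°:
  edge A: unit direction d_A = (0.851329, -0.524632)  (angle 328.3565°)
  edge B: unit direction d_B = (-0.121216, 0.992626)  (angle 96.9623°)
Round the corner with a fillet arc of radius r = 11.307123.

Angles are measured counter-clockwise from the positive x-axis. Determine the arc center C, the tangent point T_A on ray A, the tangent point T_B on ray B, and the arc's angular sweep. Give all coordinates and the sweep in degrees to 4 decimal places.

center=(36.6910,27.8580) T_A=(30.7589,18.2320) T_B=(25.4672,26.4874) sweep=51.3942

bisector direction at 32.6594° = (0.841893,0.539644)
center distance |VC| = r/sin(θ/2) = 11.307123/sin(64.3029°) = 12.548148
C = V + |VC|·bis = (36.6910,27.8580)
T_A = V + ((C−V)·d_A)·d_A = V + 5.4410·d_A = (30.7589,18.2320)
T_B = V + ((C−V)·d_B)·d_B = V + 5.4410·d_B = (25.4672,26.4874)
sweep = 180° − θ = 51.3942°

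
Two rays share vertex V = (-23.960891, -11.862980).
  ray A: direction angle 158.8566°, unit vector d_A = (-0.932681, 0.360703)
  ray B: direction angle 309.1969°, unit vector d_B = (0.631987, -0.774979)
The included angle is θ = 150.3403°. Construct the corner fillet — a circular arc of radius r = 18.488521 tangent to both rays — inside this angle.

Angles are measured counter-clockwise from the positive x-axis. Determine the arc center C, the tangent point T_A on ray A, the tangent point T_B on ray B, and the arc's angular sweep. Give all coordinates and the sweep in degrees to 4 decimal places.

bisector direction at 234.0267° = (-0.587407,-0.809291)
center distance |VC| = r/sin(θ/2) = 18.488521/sin(75.1702°) = 19.125591
C = V + |VC|·bis = (-35.1954,-27.3412)
T_A = V + ((C−V)·d_A)·d_A = V + 4.8952·d_A = (-28.5265,-10.0973)
T_B = V + ((C−V)·d_B)·d_B = V + 4.8952·d_B = (-20.8672,-15.6566)
sweep = 180° − θ = 29.6597°

center=(-35.1954,-27.3412) T_A=(-28.5265,-10.0973) T_B=(-20.8672,-15.6566) sweep=29.6597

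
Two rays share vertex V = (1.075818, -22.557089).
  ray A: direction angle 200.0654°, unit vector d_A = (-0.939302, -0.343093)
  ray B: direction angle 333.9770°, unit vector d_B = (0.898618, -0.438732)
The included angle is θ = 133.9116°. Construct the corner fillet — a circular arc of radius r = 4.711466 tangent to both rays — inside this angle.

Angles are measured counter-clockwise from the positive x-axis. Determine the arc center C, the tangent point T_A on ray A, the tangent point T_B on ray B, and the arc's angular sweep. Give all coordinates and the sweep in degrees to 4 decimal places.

bisector direction at 267.0212° = (-0.051966,-0.998649)
center distance |VC| = r/sin(θ/2) = 4.711466/sin(66.9558°) = 5.120028
C = V + |VC|·bis = (0.8097,-27.6702)
T_A = V + ((C−V)·d_A)·d_A = V + 2.0042·d_A = (-0.8067,-23.2447)
T_B = V + ((C−V)·d_B)·d_B = V + 2.0042·d_B = (2.8768,-23.4364)
sweep = 180° − θ = 46.0884°

center=(0.8097,-27.6702) T_A=(-0.8067,-23.2447) T_B=(2.8768,-23.4364) sweep=46.0884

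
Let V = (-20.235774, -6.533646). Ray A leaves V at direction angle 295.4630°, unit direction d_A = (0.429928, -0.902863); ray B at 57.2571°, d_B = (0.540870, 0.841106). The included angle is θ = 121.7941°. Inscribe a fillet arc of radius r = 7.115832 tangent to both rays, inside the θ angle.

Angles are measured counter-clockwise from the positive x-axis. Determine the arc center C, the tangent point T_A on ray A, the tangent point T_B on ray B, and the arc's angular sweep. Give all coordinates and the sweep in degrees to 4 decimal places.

center=(-12.1082,-7.0507) T_A=(-18.5328,-10.1100) T_B=(-18.0933,-3.2019) sweep=58.2059

bisector direction at 356.3601° = (0.997983,-0.063486)
center distance |VC| = r/sin(θ/2) = 7.115832/sin(60.8971°) = 8.144040
C = V + |VC|·bis = (-12.1082,-7.0507)
T_A = V + ((C−V)·d_A)·d_A = V + 3.9611·d_A = (-18.5328,-10.1100)
T_B = V + ((C−V)·d_B)·d_B = V + 3.9611·d_B = (-18.0933,-3.2019)
sweep = 180° − θ = 58.2059°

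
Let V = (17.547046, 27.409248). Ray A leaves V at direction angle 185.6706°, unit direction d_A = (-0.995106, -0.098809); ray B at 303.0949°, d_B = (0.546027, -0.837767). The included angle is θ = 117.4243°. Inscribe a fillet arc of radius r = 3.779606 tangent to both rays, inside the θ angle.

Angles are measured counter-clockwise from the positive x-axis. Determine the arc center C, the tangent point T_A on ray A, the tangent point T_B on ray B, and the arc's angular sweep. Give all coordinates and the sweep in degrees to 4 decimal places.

bisector direction at 244.3827° = (-0.432357,-0.901702)
center distance |VC| = r/sin(θ/2) = 3.779606/sin(58.7122°) = 4.422821
C = V + |VC|·bis = (15.6348,23.4212)
T_A = V + ((C−V)·d_A)·d_A = V + 2.2969·d_A = (15.2613,27.1823)
T_B = V + ((C−V)·d_B)·d_B = V + 2.2969·d_B = (18.8012,25.4849)
sweep = 180° − θ = 62.5757°

center=(15.6348,23.4212) T_A=(15.2613,27.1823) T_B=(18.8012,25.4849) sweep=62.5757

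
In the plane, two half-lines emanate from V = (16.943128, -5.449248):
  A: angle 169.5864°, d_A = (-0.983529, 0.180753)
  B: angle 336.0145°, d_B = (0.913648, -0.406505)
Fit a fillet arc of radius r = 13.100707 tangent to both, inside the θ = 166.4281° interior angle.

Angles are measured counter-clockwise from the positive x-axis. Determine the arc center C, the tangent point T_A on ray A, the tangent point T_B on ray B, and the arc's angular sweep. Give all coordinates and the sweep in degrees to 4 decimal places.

center=(13.0419,-18.0524) T_A=(15.4099,-5.1675) T_B=(18.3674,-6.0830) sweep=13.5719

bisector direction at 252.8005° = (-0.295701,-0.955281)
center distance |VC| = r/sin(θ/2) = 13.100707/sin(83.2141°) = 13.193131
C = V + |VC|·bis = (13.0419,-18.0524)
T_A = V + ((C−V)·d_A)·d_A = V + 1.5589·d_A = (15.4099,-5.1675)
T_B = V + ((C−V)·d_B)·d_B = V + 1.5589·d_B = (18.3674,-6.0830)
sweep = 180° − θ = 13.5719°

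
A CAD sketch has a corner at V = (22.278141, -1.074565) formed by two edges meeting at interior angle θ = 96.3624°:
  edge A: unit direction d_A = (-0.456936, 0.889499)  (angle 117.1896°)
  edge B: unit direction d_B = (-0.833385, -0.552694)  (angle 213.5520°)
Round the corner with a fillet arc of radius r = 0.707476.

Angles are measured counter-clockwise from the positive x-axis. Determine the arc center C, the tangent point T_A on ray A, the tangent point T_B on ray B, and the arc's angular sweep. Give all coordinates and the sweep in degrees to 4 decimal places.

bisector direction at 165.3708° = (-0.967581,0.252563)
center distance |VC| = r/sin(θ/2) = 0.707476/sin(48.1812°) = 0.949304
C = V + |VC|·bis = (21.3596,-0.8348)
T_A = V + ((C−V)·d_A)·d_A = V + 0.6330·d_A = (21.9889,-0.5115)
T_B = V + ((C−V)·d_B)·d_B = V + 0.6330·d_B = (21.7506,-1.4244)
sweep = 180° − θ = 83.6376°

center=(21.3596,-0.8348) T_A=(21.9889,-0.5115) T_B=(21.7506,-1.4244) sweep=83.6376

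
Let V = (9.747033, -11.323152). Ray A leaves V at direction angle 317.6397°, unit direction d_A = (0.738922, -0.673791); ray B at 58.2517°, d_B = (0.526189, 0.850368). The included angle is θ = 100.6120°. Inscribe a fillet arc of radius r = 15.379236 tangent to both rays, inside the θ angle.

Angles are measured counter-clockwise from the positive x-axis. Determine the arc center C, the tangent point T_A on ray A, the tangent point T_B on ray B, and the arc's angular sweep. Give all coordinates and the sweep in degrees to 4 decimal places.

bisector direction at 7.9457° = (0.990400,0.138235)
center distance |VC| = r/sin(θ/2) = 15.379236/sin(50.3060°) = 19.986883
C = V + |VC|·bis = (29.5420,-8.5603)
T_A = V + ((C−V)·d_A)·d_A = V + 12.7654·d_A = (19.1796,-19.9243)
T_B = V + ((C−V)·d_B)·d_B = V + 12.7654·d_B = (16.4640,-0.4679)
sweep = 180° − θ = 79.3880°

center=(29.5420,-8.5603) T_A=(19.1796,-19.9243) T_B=(16.4640,-0.4679) sweep=79.3880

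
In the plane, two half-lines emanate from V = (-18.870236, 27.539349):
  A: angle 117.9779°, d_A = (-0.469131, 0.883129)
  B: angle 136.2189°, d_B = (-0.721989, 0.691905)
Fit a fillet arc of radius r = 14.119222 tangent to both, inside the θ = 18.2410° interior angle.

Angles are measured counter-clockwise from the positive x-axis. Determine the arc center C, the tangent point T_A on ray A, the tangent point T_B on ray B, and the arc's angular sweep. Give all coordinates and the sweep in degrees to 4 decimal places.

bisector direction at 127.0984° = (-0.603186,0.797601)
center distance |VC| = r/sin(θ/2) = 14.119222/sin(9.1205°) = 89.073889
C = V + |VC|·bis = (-72.5983,98.5848)
T_A = V + ((C−V)·d_A)·d_A = V + 87.9477·d_A = (-60.1292,105.2085)
T_B = V + ((C−V)·d_B)·d_B = V + 87.9477·d_B = (-82.3675,88.3908)
sweep = 180° − θ = 161.7590°

center=(-72.5983,98.5848) T_A=(-60.1292,105.2085) T_B=(-82.3675,88.3908) sweep=161.7590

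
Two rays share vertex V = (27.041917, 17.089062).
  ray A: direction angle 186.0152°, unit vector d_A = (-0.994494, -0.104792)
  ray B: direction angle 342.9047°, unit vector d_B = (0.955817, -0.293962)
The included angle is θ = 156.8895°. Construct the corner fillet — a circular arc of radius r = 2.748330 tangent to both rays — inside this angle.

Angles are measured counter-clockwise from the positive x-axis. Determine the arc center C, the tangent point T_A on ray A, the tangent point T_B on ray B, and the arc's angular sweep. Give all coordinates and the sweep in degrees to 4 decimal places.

bisector direction at 264.4599° = (-0.096542,-0.995329)
center distance |VC| = r/sin(θ/2) = 2.748330/sin(78.4447°) = 2.805186
C = V + |VC|·bis = (26.7711,14.2970)
T_A = V + ((C−V)·d_A)·d_A = V + 0.5619·d_A = (26.4831,17.0302)
T_B = V + ((C−V)·d_B)·d_B = V + 0.5619·d_B = (27.5790,16.9239)
sweep = 180° − θ = 23.1105°

center=(26.7711,14.2970) T_A=(26.4831,17.0302) T_B=(27.5790,16.9239) sweep=23.1105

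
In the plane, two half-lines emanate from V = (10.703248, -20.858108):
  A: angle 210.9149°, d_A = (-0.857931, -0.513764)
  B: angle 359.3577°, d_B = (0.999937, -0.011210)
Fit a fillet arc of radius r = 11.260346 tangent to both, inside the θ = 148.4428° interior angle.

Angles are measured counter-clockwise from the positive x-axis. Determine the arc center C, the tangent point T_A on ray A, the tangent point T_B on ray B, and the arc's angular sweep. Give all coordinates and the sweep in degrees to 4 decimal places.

center=(13.7586,-32.1534) T_A=(7.9735,-22.4928) T_B=(13.8849,-20.8938) sweep=31.5572

bisector direction at 285.1363° = (0.261116,-0.965307)
center distance |VC| = r/sin(θ/2) = 11.260346/sin(74.2214°) = 11.701254
C = V + |VC|·bis = (13.7586,-32.1534)
T_A = V + ((C−V)·d_A)·d_A = V + 3.1818·d_A = (7.9735,-22.4928)
T_B = V + ((C−V)·d_B)·d_B = V + 3.1818·d_B = (13.8849,-20.8938)
sweep = 180° − θ = 31.5572°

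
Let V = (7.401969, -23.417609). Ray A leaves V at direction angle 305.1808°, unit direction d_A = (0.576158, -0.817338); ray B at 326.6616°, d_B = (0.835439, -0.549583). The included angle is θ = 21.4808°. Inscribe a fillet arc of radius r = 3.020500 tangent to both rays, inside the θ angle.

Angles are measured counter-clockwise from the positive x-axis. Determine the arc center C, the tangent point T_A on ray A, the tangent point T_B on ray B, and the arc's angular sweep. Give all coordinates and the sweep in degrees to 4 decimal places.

bisector direction at 315.9212° = (0.718384,-0.695647)
center distance |VC| = r/sin(θ/2) = 3.020500/sin(10.7404°) = 16.207927
C = V + |VC|·bis = (19.0455,-34.6926)
T_A = V + ((C−V)·d_A)·d_A = V + 15.9240·d_A = (16.5767,-36.4329)
T_B = V + ((C−V)·d_B)·d_B = V + 15.9240·d_B = (20.7055,-32.1692)
sweep = 180° − θ = 158.5192°

center=(19.0455,-34.6926) T_A=(16.5767,-36.4329) T_B=(20.7055,-32.1692) sweep=158.5192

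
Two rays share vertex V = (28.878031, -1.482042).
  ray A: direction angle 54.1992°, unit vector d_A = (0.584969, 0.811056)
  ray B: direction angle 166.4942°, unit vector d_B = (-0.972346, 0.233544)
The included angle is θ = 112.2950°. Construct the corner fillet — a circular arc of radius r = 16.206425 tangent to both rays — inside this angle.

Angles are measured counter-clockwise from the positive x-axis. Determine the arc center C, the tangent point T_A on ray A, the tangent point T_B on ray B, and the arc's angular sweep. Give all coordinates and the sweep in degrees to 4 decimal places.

center=(22.0928,16.8150) T_A=(35.2371,7.3348) T_B=(18.3079,1.0568) sweep=67.7050

bisector direction at 110.3467° = (-0.347700,0.937606)
center distance |VC| = r/sin(θ/2) = 16.206425/sin(56.1475°) = 19.514660
C = V + |VC|·bis = (22.0928,16.8150)
T_A = V + ((C−V)·d_A)·d_A = V + 10.8708·d_A = (35.2371,7.3348)
T_B = V + ((C−V)·d_B)·d_B = V + 10.8708·d_B = (18.3079,1.0568)
sweep = 180° − θ = 67.7050°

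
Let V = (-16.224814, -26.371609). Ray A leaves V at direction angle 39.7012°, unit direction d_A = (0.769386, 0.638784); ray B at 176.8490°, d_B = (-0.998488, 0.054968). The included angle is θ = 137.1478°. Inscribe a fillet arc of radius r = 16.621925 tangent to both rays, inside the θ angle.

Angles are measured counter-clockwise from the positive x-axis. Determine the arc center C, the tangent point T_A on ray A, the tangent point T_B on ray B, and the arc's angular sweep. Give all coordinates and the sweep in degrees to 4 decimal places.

center=(-21.8241,-9.4163) T_A=(-11.2063,-22.2050) T_B=(-22.7377,-26.0131) sweep=42.8522

bisector direction at 108.2751° = (-0.313580,0.949562)
center distance |VC| = r/sin(θ/2) = 16.621925/sin(68.5739°) = 17.855959
C = V + |VC|·bis = (-21.8241,-9.4163)
T_A = V + ((C−V)·d_A)·d_A = V + 6.5228·d_A = (-11.2063,-22.2050)
T_B = V + ((C−V)·d_B)·d_B = V + 6.5228·d_B = (-22.7377,-26.0131)
sweep = 180° − θ = 42.8522°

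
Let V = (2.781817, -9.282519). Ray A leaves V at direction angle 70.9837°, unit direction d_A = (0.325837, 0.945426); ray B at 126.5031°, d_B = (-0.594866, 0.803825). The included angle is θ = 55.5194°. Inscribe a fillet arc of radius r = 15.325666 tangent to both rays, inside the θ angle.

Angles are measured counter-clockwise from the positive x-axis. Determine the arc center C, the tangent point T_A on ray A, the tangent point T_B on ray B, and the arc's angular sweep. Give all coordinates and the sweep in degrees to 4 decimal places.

center=(-2.2200,23.2394) T_A=(12.2693,18.2458) T_B=(-14.5391,14.1227) sweep=124.4806

bisector direction at 98.7434° = (-0.152010,0.988379)
center distance |VC| = r/sin(θ/2) = 15.325666/sin(27.7597°) = 32.904335
C = V + |VC|·bis = (-2.2200,23.2394)
T_A = V + ((C−V)·d_A)·d_A = V + 29.1173·d_A = (12.2693,18.2458)
T_B = V + ((C−V)·d_B)·d_B = V + 29.1173·d_B = (-14.5391,14.1227)
sweep = 180° − θ = 124.4806°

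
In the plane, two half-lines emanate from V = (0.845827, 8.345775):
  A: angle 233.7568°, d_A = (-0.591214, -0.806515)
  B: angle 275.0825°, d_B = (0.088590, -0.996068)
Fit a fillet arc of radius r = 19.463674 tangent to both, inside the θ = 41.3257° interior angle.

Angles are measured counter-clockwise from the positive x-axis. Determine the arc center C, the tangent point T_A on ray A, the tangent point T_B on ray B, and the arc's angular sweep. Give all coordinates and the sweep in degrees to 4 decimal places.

bisector direction at 254.4196° = (-0.268589,-0.963255)
center distance |VC| = r/sin(θ/2) = 19.463674/sin(20.6628°) = 55.158475
C = V + |VC|·bis = (-13.9692,-44.7859)
T_A = V + ((C−V)·d_A)·d_A = V + 51.6103·d_A = (-29.6669,-33.2787)
T_B = V + ((C−V)·d_B)·d_B = V + 51.6103·d_B = (5.4180,-43.0616)
sweep = 180° − θ = 138.6743°

center=(-13.9692,-44.7859) T_A=(-29.6669,-33.2787) T_B=(5.4180,-43.0616) sweep=138.6743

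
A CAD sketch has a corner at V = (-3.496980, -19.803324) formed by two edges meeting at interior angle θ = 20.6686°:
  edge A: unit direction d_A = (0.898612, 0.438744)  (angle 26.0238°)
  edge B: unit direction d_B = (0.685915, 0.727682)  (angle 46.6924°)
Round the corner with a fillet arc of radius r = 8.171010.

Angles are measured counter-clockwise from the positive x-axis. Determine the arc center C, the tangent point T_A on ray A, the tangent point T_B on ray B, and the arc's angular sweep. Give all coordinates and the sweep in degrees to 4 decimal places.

center=(33.1845,7.1992) T_A=(36.7695,-0.1433) T_B=(27.2386,12.8039) sweep=159.3314

bisector direction at 36.3581° = (0.805328,0.592830)
center distance |VC| = r/sin(θ/2) = 8.171010/sin(10.3343°) = 45.548559
C = V + |VC|·bis = (33.1845,7.1992)
T_A = V + ((C−V)·d_A)·d_A = V + 44.8097·d_A = (36.7695,-0.1433)
T_B = V + ((C−V)·d_B)·d_B = V + 44.8097·d_B = (27.2386,12.8039)
sweep = 180° − θ = 159.3314°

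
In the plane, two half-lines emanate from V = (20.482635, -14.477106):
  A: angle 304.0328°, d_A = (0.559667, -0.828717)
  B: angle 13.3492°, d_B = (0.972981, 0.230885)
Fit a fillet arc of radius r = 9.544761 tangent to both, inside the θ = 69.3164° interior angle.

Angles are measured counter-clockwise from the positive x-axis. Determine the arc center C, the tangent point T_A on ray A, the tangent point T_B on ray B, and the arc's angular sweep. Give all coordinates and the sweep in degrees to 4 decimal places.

bisector direction at 338.6910° = (0.931634,-0.363398)
center distance |VC| = r/sin(θ/2) = 9.544761/sin(34.6582°) = 16.784076
C = V + |VC|·bis = (36.1193,-20.5764)
T_A = V + ((C−V)·d_A)·d_A = V + 13.8059·d_A = (28.2093,-25.9183)
T_B = V + ((C−V)·d_B)·d_B = V + 13.8059·d_B = (33.9155,-11.2895)
sweep = 180° − θ = 110.6836°

center=(36.1193,-20.5764) T_A=(28.2093,-25.9183) T_B=(33.9155,-11.2895) sweep=110.6836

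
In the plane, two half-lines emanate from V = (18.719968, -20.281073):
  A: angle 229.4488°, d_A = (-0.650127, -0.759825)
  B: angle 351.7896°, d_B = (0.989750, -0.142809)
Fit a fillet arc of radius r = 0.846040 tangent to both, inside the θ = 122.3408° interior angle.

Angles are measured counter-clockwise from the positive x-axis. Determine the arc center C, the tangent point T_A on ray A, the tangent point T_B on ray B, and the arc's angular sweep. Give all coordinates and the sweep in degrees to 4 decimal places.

bisector direction at 290.6192° = (0.352155,-0.935942)
center distance |VC| = r/sin(θ/2) = 0.846040/sin(61.1704°) = 0.965735
C = V + |VC|·bis = (19.0601,-21.1849)
T_A = V + ((C−V)·d_A)·d_A = V + 0.4657·d_A = (18.4172,-20.6349)
T_B = V + ((C−V)·d_B)·d_B = V + 0.4657·d_B = (19.1809,-20.3476)
sweep = 180° − θ = 57.6592°

center=(19.0601,-21.1849) T_A=(18.4172,-20.6349) T_B=(19.1809,-20.3476) sweep=57.6592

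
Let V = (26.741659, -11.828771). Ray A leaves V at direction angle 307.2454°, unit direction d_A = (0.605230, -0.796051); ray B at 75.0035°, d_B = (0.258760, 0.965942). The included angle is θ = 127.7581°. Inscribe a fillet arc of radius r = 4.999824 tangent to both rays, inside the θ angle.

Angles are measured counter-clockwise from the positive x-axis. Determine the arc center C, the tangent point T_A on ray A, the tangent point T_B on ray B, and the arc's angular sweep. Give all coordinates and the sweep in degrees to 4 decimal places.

center=(32.2056,-10.7544) T_A=(28.2255,-13.7804) T_B=(27.3760,-9.4606) sweep=52.2419

bisector direction at 11.1245° = (0.981210,0.192941)
center distance |VC| = r/sin(θ/2) = 4.999824/sin(63.8790°) = 5.568560
C = V + |VC|·bis = (32.2056,-10.7544)
T_A = V + ((C−V)·d_A)·d_A = V + 2.4517·d_A = (28.2255,-13.7804)
T_B = V + ((C−V)·d_B)·d_B = V + 2.4517·d_B = (27.3760,-9.4606)
sweep = 180° − θ = 52.2419°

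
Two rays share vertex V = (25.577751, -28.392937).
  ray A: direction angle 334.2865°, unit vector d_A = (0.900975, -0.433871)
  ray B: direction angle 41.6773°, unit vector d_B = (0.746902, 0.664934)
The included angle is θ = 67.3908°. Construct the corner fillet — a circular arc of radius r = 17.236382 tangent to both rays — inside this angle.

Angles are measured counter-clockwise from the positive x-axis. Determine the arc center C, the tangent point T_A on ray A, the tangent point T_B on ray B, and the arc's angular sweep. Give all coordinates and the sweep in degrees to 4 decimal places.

bisector direction at 7.9819° = (0.990312,0.138860)
center distance |VC| = r/sin(θ/2) = 17.236382/sin(33.6954°) = 31.068992
C = V + |VC|·bis = (56.3457,-24.0787)
T_A = V + ((C−V)·d_A)·d_A = V + 25.8494·d_A = (48.8674,-39.6082)
T_B = V + ((C−V)·d_B)·d_B = V + 25.8494·d_B = (44.8847,-11.2048)
sweep = 180° − θ = 112.6092°

center=(56.3457,-24.0787) T_A=(48.8674,-39.6082) T_B=(44.8847,-11.2048) sweep=112.6092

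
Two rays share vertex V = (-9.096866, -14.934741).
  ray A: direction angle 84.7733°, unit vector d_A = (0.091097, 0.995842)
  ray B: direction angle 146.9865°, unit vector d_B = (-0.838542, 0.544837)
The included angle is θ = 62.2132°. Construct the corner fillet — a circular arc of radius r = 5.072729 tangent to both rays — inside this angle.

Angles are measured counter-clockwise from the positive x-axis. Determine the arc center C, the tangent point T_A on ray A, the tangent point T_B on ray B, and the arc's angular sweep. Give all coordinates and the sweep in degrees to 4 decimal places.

center=(-13.3827,-6.1006) T_A=(-8.3310,-6.5627) T_B=(-16.1465,-10.3543) sweep=117.7868

bisector direction at 115.8799° = (-0.436486,0.899711)
center distance |VC| = r/sin(θ/2) = 5.072729/sin(31.1066°) = 9.818845
C = V + |VC|·bis = (-13.3827,-6.1006)
T_A = V + ((C−V)·d_A)·d_A = V + 8.4070·d_A = (-8.3310,-6.5627)
T_B = V + ((C−V)·d_B)·d_B = V + 8.4070·d_B = (-16.1465,-10.3543)
sweep = 180° − θ = 117.7868°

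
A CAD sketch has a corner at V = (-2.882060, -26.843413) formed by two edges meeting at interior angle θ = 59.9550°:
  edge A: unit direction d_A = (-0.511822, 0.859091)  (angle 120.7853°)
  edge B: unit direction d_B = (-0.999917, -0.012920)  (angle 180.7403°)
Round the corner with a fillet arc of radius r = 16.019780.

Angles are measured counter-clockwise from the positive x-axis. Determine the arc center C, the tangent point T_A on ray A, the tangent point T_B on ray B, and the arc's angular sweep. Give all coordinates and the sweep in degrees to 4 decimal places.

center=(-30.8590,-11.1838) T_A=(-17.0965,-2.9845) T_B=(-30.6520,-27.2022) sweep=120.0450

bisector direction at 150.7628° = (-0.872605,0.488426)
center distance |VC| = r/sin(θ/2) = 16.019780/sin(29.9775°) = 32.061370
C = V + |VC|·bis = (-30.8590,-11.1838)
T_A = V + ((C−V)·d_A)·d_A = V + 27.7723·d_A = (-17.0965,-2.9845)
T_B = V + ((C−V)·d_B)·d_B = V + 27.7723·d_B = (-30.6520,-27.2022)
sweep = 180° − θ = 120.0450°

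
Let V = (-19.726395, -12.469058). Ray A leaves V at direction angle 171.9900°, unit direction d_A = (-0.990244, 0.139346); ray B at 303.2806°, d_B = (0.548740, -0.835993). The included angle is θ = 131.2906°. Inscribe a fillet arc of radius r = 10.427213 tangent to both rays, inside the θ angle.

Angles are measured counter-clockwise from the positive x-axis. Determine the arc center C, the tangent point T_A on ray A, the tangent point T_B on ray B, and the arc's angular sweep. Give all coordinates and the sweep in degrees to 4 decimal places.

bisector direction at 237.6353° = (-0.535307,-0.844658)
center distance |VC| = r/sin(θ/2) = 10.427213/sin(65.6453°) = 11.445772
C = V + |VC|·bis = (-25.8534,-22.1368)
T_A = V + ((C−V)·d_A)·d_A = V + 4.7201·d_A = (-24.4004,-11.8113)
T_B = V + ((C−V)·d_B)·d_B = V + 4.7201·d_B = (-17.1363,-16.4150)
sweep = 180° − θ = 48.7094°

center=(-25.8534,-22.1368) T_A=(-24.4004,-11.8113) T_B=(-17.1363,-16.4150) sweep=48.7094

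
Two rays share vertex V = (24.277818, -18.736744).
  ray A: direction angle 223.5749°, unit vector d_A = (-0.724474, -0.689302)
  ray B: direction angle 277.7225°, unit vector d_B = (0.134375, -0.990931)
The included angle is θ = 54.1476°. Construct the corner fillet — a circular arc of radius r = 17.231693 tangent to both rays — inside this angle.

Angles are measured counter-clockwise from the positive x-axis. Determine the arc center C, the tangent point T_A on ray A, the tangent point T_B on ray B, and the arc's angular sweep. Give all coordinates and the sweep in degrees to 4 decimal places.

bisector direction at 250.6487° = (-0.331359,-0.943505)
center distance |VC| = r/sin(θ/2) = 17.231693/sin(27.0738°) = 37.860388
C = V + |VC|·bis = (11.7324,-54.4582)
T_A = V + ((C−V)·d_A)·d_A = V + 33.7117·d_A = (-0.1454,-41.9743)
T_B = V + ((C−V)·d_B)·d_B = V + 33.7117·d_B = (28.8078,-52.1427)
sweep = 180° − θ = 125.8524°

center=(11.7324,-54.4582) T_A=(-0.1454,-41.9743) T_B=(28.8078,-52.1427) sweep=125.8524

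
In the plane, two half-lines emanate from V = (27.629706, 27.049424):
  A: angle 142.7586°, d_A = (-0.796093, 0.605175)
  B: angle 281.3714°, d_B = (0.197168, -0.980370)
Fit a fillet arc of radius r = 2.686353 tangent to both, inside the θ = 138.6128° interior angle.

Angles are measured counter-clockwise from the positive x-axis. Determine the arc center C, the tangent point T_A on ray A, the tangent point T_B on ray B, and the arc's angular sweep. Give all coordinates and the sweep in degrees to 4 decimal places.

center=(25.1962,25.5249) T_A=(26.8219,27.6635) T_B=(27.8298,26.0546) sweep=41.3872

bisector direction at 212.0650° = (-0.847446,-0.530881)
center distance |VC| = r/sin(θ/2) = 2.686353/sin(69.3064°) = 2.871620
C = V + |VC|·bis = (25.1962,25.5249)
T_A = V + ((C−V)·d_A)·d_A = V + 1.0147·d_A = (26.8219,27.6635)
T_B = V + ((C−V)·d_B)·d_B = V + 1.0147·d_B = (27.8298,26.0546)
sweep = 180° − θ = 41.3872°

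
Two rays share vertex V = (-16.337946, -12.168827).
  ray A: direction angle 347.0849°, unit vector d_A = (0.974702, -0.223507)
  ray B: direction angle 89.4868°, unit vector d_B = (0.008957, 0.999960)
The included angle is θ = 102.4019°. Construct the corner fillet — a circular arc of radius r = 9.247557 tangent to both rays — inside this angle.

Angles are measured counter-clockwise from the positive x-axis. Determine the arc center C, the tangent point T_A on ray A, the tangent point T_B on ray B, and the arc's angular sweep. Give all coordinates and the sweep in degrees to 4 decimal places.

bisector direction at 38.2859° = (0.784929,0.619585)
center distance |VC| = r/sin(θ/2) = 9.247557/sin(51.2009°) = 11.865755
C = V + |VC|·bis = (-7.0242,-4.8170)
T_A = V + ((C−V)·d_A)·d_A = V + 7.4350·d_A = (-9.0911,-13.8306)
T_B = V + ((C−V)·d_B)·d_B = V + 7.4350·d_B = (-16.2714,-4.7342)
sweep = 180° − θ = 77.5981°

center=(-7.0242,-4.8170) T_A=(-9.0911,-13.8306) T_B=(-16.2714,-4.7342) sweep=77.5981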